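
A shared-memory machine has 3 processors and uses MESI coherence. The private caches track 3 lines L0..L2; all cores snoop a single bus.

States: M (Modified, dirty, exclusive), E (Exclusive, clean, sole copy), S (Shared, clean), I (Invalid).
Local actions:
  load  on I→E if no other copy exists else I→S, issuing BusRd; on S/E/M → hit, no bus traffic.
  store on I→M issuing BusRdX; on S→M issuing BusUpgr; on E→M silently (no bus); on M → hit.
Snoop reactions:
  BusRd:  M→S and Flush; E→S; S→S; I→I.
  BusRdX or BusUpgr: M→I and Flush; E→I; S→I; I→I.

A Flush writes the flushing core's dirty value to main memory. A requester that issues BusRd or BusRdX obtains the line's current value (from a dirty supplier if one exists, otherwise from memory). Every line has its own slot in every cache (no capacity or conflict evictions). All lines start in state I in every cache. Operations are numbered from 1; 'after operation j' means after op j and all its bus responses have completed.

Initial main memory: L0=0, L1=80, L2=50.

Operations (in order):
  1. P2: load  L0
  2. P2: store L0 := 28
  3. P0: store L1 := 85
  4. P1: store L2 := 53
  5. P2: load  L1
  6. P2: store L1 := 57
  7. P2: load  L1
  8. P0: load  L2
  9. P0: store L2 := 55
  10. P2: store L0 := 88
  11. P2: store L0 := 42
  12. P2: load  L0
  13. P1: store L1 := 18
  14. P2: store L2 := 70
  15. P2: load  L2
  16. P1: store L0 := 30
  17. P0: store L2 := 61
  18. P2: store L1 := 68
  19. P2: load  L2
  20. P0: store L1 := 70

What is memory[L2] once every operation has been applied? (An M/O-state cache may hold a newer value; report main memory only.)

memory[L2] = 61

  op1 P2: load  L0 → I/I/E on L0; bus BusRd; mem=0
  op2 P2: store L0 := 28 → I/I/M on L0; bus (none); mem=0
  op3 P0: store L1 := 85 → M/I/I on L1; bus BusRdX; mem=80
  op4 P1: store L2 := 53 → I/M/I on L2; bus BusRdX; mem=50
  op5 P2: load  L1 → S/I/S on L1; bus BusRd Flush; mem=85
  op6 P2: store L1 := 57 → I/I/M on L1; bus BusUpgr; mem=85
  op7 P2: load  L1 → I/I/M on L1; bus (none); mem=85
  op8 P0: load  L2 → S/S/I on L2; bus BusRd Flush; mem=53
  op9 P0: store L2 := 55 → M/I/I on L2; bus BusUpgr; mem=53
  op10 P2: store L0 := 88 → I/I/M on L0; bus (none); mem=0
  op11 P2: store L0 := 42 → I/I/M on L0; bus (none); mem=0
  op12 P2: load  L0 → I/I/M on L0; bus (none); mem=0
  op13 P1: store L1 := 18 → I/M/I on L1; bus BusRdX Flush; mem=57
  op14 P2: store L2 := 70 → I/I/M on L2; bus BusRdX Flush; mem=55
  op15 P2: load  L2 → I/I/M on L2; bus (none); mem=55
  op16 P1: store L0 := 30 → I/M/I on L0; bus BusRdX Flush; mem=42
  op17 P0: store L2 := 61 → M/I/I on L2; bus BusRdX Flush; mem=70
  op18 P2: store L1 := 68 → I/I/M on L1; bus BusRdX Flush; mem=18
  op19 P2: load  L2 → S/I/S on L2; bus BusRd Flush; mem=61
  op20 P0: store L1 := 70 → M/I/I on L1; bus BusRdX Flush; mem=68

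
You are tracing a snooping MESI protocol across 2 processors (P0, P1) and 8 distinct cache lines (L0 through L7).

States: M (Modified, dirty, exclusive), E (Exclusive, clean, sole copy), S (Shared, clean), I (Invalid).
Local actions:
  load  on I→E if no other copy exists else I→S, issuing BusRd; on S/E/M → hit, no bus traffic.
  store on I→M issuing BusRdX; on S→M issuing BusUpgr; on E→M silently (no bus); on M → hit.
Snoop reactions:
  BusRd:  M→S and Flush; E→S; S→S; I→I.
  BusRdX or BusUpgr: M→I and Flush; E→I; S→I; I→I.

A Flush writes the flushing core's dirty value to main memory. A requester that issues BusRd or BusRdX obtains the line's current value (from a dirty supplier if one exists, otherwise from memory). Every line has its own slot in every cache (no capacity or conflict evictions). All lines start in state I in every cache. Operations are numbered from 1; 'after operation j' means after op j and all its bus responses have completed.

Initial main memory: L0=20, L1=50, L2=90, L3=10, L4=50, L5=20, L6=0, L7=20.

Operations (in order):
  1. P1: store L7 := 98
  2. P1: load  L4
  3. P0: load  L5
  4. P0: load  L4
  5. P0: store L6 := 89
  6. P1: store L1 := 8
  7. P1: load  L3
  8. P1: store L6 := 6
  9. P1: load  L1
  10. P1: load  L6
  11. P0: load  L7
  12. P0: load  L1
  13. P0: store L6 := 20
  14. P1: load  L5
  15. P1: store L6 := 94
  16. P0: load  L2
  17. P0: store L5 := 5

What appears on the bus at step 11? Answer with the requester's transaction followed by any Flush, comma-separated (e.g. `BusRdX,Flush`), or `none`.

1. P1: store L7 := 98  bus=[BusRdX]  L7: P0=I P1=M  mem[L7]=20
2. P1: load  L4  bus=[BusRd]  L4: P0=I P1=E  mem[L4]=50
3. P0: load  L5  bus=[BusRd]  L5: P0=E P1=I  mem[L5]=20
4. P0: load  L4  bus=[BusRd]  L4: P0=S P1=S  mem[L4]=50
5. P0: store L6 := 89  bus=[BusRdX]  L6: P0=M P1=I  mem[L6]=0
6. P1: store L1 := 8  bus=[BusRdX]  L1: P0=I P1=M  mem[L1]=50
7. P1: load  L3  bus=[BusRd]  L3: P0=I P1=E  mem[L3]=10
8. P1: store L6 := 6  bus=[BusRdX,Flush]  L6: P0=I P1=M  mem[L6]=89
9. P1: load  L1  bus=[-]  L1: P0=I P1=M  mem[L1]=50
10. P1: load  L6  bus=[-]  L6: P0=I P1=M  mem[L6]=89
11. P0: load  L7  bus=[BusRd,Flush]  L7: P0=S P1=S  mem[L7]=98
12. P0: load  L1  bus=[BusRd,Flush]  L1: P0=S P1=S  mem[L1]=8
13. P0: store L6 := 20  bus=[BusRdX,Flush]  L6: P0=M P1=I  mem[L6]=6
14. P1: load  L5  bus=[BusRd]  L5: P0=S P1=S  mem[L5]=20
15. P1: store L6 := 94  bus=[BusRdX,Flush]  L6: P0=I P1=M  mem[L6]=20
16. P0: load  L2  bus=[BusRd]  L2: P0=E P1=I  mem[L2]=90
17. P0: store L5 := 5  bus=[BusUpgr]  L5: P0=M P1=I  mem[L5]=20

bus = BusRd,Flush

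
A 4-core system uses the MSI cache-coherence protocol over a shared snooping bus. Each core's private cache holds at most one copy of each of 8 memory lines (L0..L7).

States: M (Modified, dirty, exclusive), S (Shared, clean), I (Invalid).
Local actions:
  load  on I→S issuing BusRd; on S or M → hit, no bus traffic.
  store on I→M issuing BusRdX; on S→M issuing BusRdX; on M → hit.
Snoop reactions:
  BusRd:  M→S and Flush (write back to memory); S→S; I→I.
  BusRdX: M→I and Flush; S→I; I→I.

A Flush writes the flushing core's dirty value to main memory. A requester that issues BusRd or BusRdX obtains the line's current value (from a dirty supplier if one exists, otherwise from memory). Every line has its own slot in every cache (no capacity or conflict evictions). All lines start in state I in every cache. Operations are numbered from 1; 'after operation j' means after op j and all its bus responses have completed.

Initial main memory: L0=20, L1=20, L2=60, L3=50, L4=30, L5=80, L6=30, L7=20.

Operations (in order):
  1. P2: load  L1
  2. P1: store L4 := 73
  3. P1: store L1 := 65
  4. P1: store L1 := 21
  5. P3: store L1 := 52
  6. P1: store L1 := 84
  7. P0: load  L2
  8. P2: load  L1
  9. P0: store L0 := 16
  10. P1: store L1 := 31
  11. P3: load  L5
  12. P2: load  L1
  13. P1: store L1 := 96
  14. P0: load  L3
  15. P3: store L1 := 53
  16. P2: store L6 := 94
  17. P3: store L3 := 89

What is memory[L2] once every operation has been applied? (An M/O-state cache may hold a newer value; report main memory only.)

[1] P2: load  L1 | P0:I, P1:I, P2:S(20), P3:I | bus: BusRd
[2] P1: store L4 := 73 | P0:I, P1:M(73), P2:I, P3:I | bus: BusRdX
[3] P1: store L1 := 65 | P0:I, P1:M(65), P2:I, P3:I | bus: BusRdX
[4] P1: store L1 := 21 | P0:I, P1:M(21), P2:I, P3:I | bus: none
[5] P3: store L1 := 52 | P0:I, P1:I, P2:I, P3:M(52) | bus: BusRdX,Flush
[6] P1: store L1 := 84 | P0:I, P1:M(84), P2:I, P3:I | bus: BusRdX,Flush
[7] P0: load  L2 | P0:S(60), P1:I, P2:I, P3:I | bus: BusRd
[8] P2: load  L1 | P0:I, P1:S(84), P2:S(84), P3:I | bus: BusRd,Flush
[9] P0: store L0 := 16 | P0:M(16), P1:I, P2:I, P3:I | bus: BusRdX
[10] P1: store L1 := 31 | P0:I, P1:M(31), P2:I, P3:I | bus: BusRdX
[11] P3: load  L5 | P0:I, P1:I, P2:I, P3:S(80) | bus: BusRd
[12] P2: load  L1 | P0:I, P1:S(31), P2:S(31), P3:I | bus: BusRd,Flush
[13] P1: store L1 := 96 | P0:I, P1:M(96), P2:I, P3:I | bus: BusRdX
[14] P0: load  L3 | P0:S(50), P1:I, P2:I, P3:I | bus: BusRd
[15] P3: store L1 := 53 | P0:I, P1:I, P2:I, P3:M(53) | bus: BusRdX,Flush
[16] P2: store L6 := 94 | P0:I, P1:I, P2:M(94), P3:I | bus: BusRdX
[17] P3: store L3 := 89 | P0:I, P1:I, P2:I, P3:M(89) | bus: BusRdX

memory[L2] = 60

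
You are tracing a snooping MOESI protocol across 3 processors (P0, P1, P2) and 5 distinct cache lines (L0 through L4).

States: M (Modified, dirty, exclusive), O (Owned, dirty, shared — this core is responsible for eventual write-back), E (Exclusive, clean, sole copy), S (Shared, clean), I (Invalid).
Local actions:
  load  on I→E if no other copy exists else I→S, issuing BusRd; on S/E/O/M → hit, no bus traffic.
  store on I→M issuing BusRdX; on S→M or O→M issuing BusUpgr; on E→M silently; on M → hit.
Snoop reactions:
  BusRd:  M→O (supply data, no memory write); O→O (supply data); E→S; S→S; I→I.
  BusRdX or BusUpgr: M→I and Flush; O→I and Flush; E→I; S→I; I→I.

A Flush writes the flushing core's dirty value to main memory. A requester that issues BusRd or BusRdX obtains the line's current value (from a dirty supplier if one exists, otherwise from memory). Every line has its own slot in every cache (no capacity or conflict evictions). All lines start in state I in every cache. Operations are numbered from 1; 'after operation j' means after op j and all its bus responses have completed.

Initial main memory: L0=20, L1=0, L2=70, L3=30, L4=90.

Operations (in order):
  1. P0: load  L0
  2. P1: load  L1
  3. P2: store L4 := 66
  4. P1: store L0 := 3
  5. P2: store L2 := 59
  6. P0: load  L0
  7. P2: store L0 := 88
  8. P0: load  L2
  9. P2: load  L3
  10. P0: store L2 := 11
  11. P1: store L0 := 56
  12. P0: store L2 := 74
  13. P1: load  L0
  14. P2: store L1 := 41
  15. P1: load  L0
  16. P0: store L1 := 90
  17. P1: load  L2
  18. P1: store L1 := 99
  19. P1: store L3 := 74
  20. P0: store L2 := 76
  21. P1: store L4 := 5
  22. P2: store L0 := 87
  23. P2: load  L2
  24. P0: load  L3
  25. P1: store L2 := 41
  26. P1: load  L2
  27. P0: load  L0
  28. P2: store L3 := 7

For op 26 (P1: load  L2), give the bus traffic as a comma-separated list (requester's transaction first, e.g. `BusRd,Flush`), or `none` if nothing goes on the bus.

step 1: P0: load  L0  ⟶  EII  (L0)  txn=BusRd  M[L0]=20
step 2: P1: load  L1  ⟶  IEI  (L1)  txn=BusRd  M[L1]=0
step 3: P2: store L4 := 66  ⟶  IIM  (L4)  txn=BusRdX  M[L4]=90
step 4: P1: store L0 := 3  ⟶  IMI  (L0)  txn=BusRdX  M[L0]=20
step 5: P2: store L2 := 59  ⟶  IIM  (L2)  txn=BusRdX  M[L2]=70
step 6: P0: load  L0  ⟶  SOI  (L0)  txn=BusRd  M[L0]=20
step 7: P2: store L0 := 88  ⟶  IIM  (L0)  txn=BusRdX+Flush  M[L0]=3
step 8: P0: load  L2  ⟶  SIO  (L2)  txn=BusRd  M[L2]=70
step 9: P2: load  L3  ⟶  IIE  (L3)  txn=BusRd  M[L3]=30
step 10: P0: store L2 := 11  ⟶  MII  (L2)  txn=BusUpgr+Flush  M[L2]=59
step 11: P1: store L0 := 56  ⟶  IMI  (L0)  txn=BusRdX+Flush  M[L0]=88
step 12: P0: store L2 := 74  ⟶  MII  (L2)  txn=∅  M[L2]=59
step 13: P1: load  L0  ⟶  IMI  (L0)  txn=∅  M[L0]=88
step 14: P2: store L1 := 41  ⟶  IIM  (L1)  txn=BusRdX  M[L1]=0
step 15: P1: load  L0  ⟶  IMI  (L0)  txn=∅  M[L0]=88
step 16: P0: store L1 := 90  ⟶  MII  (L1)  txn=BusRdX+Flush  M[L1]=41
step 17: P1: load  L2  ⟶  OSI  (L2)  txn=BusRd  M[L2]=59
step 18: P1: store L1 := 99  ⟶  IMI  (L1)  txn=BusRdX+Flush  M[L1]=90
step 19: P1: store L3 := 74  ⟶  IMI  (L3)  txn=BusRdX  M[L3]=30
step 20: P0: store L2 := 76  ⟶  MII  (L2)  txn=BusUpgr  M[L2]=59
step 21: P1: store L4 := 5  ⟶  IMI  (L4)  txn=BusRdX+Flush  M[L4]=66
step 22: P2: store L0 := 87  ⟶  IIM  (L0)  txn=BusRdX+Flush  M[L0]=56
step 23: P2: load  L2  ⟶  OIS  (L2)  txn=BusRd  M[L2]=59
step 24: P0: load  L3  ⟶  SOI  (L3)  txn=BusRd  M[L3]=30
step 25: P1: store L2 := 41  ⟶  IMI  (L2)  txn=BusRdX+Flush  M[L2]=76
step 26: P1: load  L2  ⟶  IMI  (L2)  txn=∅  M[L2]=76
step 27: P0: load  L0  ⟶  SIO  (L0)  txn=BusRd  M[L0]=56
step 28: P2: store L3 := 7  ⟶  IIM  (L3)  txn=BusRdX+Flush  M[L3]=74

bus = none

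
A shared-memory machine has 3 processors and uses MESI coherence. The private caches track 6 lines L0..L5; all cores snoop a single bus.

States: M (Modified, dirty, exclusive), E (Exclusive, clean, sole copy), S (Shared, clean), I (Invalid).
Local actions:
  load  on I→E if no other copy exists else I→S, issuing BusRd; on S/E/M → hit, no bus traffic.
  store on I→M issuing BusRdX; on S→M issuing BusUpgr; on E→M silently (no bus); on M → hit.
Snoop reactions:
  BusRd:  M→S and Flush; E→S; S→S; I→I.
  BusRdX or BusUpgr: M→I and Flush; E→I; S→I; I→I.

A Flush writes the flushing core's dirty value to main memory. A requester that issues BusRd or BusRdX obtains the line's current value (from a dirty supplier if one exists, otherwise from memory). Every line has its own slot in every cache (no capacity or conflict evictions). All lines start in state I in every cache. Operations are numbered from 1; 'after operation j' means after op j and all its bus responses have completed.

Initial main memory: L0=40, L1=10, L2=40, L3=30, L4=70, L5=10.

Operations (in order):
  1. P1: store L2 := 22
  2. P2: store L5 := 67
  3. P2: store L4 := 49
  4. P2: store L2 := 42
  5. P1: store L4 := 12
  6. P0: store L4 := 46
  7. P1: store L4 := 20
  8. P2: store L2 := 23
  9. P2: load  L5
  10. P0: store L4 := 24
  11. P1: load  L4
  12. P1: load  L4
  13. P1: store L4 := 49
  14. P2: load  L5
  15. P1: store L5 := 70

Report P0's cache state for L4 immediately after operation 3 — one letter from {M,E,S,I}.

[1] P1: store L2 := 22 | P0:I, P1:M(22), P2:I | bus: BusRdX
[2] P2: store L5 := 67 | P0:I, P1:I, P2:M(67) | bus: BusRdX
[3] P2: store L4 := 49 | P0:I, P1:I, P2:M(49) | bus: BusRdX
[4] P2: store L2 := 42 | P0:I, P1:I, P2:M(42) | bus: BusRdX,Flush
[5] P1: store L4 := 12 | P0:I, P1:M(12), P2:I | bus: BusRdX,Flush
[6] P0: store L4 := 46 | P0:M(46), P1:I, P2:I | bus: BusRdX,Flush
[7] P1: store L4 := 20 | P0:I, P1:M(20), P2:I | bus: BusRdX,Flush
[8] P2: store L2 := 23 | P0:I, P1:I, P2:M(23) | bus: none
[9] P2: load  L5 | P0:I, P1:I, P2:M(67) | bus: none
[10] P0: store L4 := 24 | P0:M(24), P1:I, P2:I | bus: BusRdX,Flush
[11] P1: load  L4 | P0:S(24), P1:S(24), P2:I | bus: BusRd,Flush
[12] P1: load  L4 | P0:S(24), P1:S(24), P2:I | bus: none
[13] P1: store L4 := 49 | P0:I, P1:M(49), P2:I | bus: BusUpgr
[14] P2: load  L5 | P0:I, P1:I, P2:M(67) | bus: none
[15] P1: store L5 := 70 | P0:I, P1:M(70), P2:I | bus: BusRdX,Flush

state = I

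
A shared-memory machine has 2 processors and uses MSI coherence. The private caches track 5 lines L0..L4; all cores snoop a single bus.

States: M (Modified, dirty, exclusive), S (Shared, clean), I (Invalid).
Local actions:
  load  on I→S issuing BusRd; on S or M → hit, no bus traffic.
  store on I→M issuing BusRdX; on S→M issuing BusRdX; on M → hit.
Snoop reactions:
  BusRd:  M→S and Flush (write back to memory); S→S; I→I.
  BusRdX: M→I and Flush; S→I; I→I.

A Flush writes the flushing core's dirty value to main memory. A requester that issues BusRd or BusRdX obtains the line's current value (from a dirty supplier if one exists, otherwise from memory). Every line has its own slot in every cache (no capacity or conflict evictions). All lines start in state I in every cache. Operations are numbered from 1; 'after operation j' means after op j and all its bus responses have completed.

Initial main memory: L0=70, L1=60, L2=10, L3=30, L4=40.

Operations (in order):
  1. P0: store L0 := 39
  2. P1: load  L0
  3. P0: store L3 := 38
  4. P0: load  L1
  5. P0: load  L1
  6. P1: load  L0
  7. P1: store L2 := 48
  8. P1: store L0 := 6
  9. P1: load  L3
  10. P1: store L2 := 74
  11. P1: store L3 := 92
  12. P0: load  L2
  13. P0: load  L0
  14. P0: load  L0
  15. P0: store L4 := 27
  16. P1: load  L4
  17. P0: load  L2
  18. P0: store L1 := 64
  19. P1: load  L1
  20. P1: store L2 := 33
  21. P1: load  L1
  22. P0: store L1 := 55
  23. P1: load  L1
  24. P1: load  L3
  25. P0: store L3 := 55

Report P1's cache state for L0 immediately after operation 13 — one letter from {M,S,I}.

state = S

  op1 P0: store L0 := 39 → M/I on L0; bus BusRdX; mem=70
  op2 P1: load  L0 → S/S on L0; bus BusRd Flush; mem=39
  op3 P0: store L3 := 38 → M/I on L3; bus BusRdX; mem=30
  op4 P0: load  L1 → S/I on L1; bus BusRd; mem=60
  op5 P0: load  L1 → S/I on L1; bus (none); mem=60
  op6 P1: load  L0 → S/S on L0; bus (none); mem=39
  op7 P1: store L2 := 48 → I/M on L2; bus BusRdX; mem=10
  op8 P1: store L0 := 6 → I/M on L0; bus BusRdX; mem=39
  op9 P1: load  L3 → S/S on L3; bus BusRd Flush; mem=38
  op10 P1: store L2 := 74 → I/M on L2; bus (none); mem=10
  op11 P1: store L3 := 92 → I/M on L3; bus BusRdX; mem=38
  op12 P0: load  L2 → S/S on L2; bus BusRd Flush; mem=74
  op13 P0: load  L0 → S/S on L0; bus BusRd Flush; mem=6
  op14 P0: load  L0 → S/S on L0; bus (none); mem=6
  op15 P0: store L4 := 27 → M/I on L4; bus BusRdX; mem=40
  op16 P1: load  L4 → S/S on L4; bus BusRd Flush; mem=27
  op17 P0: load  L2 → S/S on L2; bus (none); mem=74
  op18 P0: store L1 := 64 → M/I on L1; bus BusRdX; mem=60
  op19 P1: load  L1 → S/S on L1; bus BusRd Flush; mem=64
  op20 P1: store L2 := 33 → I/M on L2; bus BusRdX; mem=74
  op21 P1: load  L1 → S/S on L1; bus (none); mem=64
  op22 P0: store L1 := 55 → M/I on L1; bus BusRdX; mem=64
  op23 P1: load  L1 → S/S on L1; bus BusRd Flush; mem=55
  op24 P1: load  L3 → I/M on L3; bus (none); mem=38
  op25 P0: store L3 := 55 → M/I on L3; bus BusRdX Flush; mem=92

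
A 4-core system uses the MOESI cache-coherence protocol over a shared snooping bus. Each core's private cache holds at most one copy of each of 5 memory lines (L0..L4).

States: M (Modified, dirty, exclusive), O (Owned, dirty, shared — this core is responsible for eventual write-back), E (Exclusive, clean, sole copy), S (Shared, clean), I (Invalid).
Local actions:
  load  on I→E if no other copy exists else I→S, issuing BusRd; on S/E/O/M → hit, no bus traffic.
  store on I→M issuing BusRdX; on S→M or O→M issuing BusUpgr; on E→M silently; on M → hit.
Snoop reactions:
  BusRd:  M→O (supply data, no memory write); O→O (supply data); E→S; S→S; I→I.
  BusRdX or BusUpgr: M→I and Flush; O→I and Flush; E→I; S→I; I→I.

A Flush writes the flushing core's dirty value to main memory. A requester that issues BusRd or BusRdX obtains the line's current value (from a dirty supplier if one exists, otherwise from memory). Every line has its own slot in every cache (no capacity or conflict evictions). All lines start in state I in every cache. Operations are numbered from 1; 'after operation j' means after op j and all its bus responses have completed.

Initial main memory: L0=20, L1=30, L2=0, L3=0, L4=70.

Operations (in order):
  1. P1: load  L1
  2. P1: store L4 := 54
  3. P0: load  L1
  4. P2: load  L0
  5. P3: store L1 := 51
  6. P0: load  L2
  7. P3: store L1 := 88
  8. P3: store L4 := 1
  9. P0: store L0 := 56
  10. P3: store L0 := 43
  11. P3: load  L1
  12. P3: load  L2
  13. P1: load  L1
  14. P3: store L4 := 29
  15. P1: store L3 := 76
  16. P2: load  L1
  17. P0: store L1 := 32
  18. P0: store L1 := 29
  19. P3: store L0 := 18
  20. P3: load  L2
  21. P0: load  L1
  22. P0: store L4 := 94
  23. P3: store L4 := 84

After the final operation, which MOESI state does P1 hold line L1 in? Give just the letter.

step 1: P1: load  L1  ⟶  IEII  (L1)  txn=BusRd  M[L1]=30
step 2: P1: store L4 := 54  ⟶  IMII  (L4)  txn=BusRdX  M[L4]=70
step 3: P0: load  L1  ⟶  SSII  (L1)  txn=BusRd  M[L1]=30
step 4: P2: load  L0  ⟶  IIEI  (L0)  txn=BusRd  M[L0]=20
step 5: P3: store L1 := 51  ⟶  IIIM  (L1)  txn=BusRdX  M[L1]=30
step 6: P0: load  L2  ⟶  EIII  (L2)  txn=BusRd  M[L2]=0
step 7: P3: store L1 := 88  ⟶  IIIM  (L1)  txn=∅  M[L1]=30
step 8: P3: store L4 := 1  ⟶  IIIM  (L4)  txn=BusRdX+Flush  M[L4]=54
step 9: P0: store L0 := 56  ⟶  MIII  (L0)  txn=BusRdX  M[L0]=20
step 10: P3: store L0 := 43  ⟶  IIIM  (L0)  txn=BusRdX+Flush  M[L0]=56
step 11: P3: load  L1  ⟶  IIIM  (L1)  txn=∅  M[L1]=30
step 12: P3: load  L2  ⟶  SIIS  (L2)  txn=BusRd  M[L2]=0
step 13: P1: load  L1  ⟶  ISIO  (L1)  txn=BusRd  M[L1]=30
step 14: P3: store L4 := 29  ⟶  IIIM  (L4)  txn=∅  M[L4]=54
step 15: P1: store L3 := 76  ⟶  IMII  (L3)  txn=BusRdX  M[L3]=0
step 16: P2: load  L1  ⟶  ISSO  (L1)  txn=BusRd  M[L1]=30
step 17: P0: store L1 := 32  ⟶  MIII  (L1)  txn=BusRdX+Flush  M[L1]=88
step 18: P0: store L1 := 29  ⟶  MIII  (L1)  txn=∅  M[L1]=88
step 19: P3: store L0 := 18  ⟶  IIIM  (L0)  txn=∅  M[L0]=56
step 20: P3: load  L2  ⟶  SIIS  (L2)  txn=∅  M[L2]=0
step 21: P0: load  L1  ⟶  MIII  (L1)  txn=∅  M[L1]=88
step 22: P0: store L4 := 94  ⟶  MIII  (L4)  txn=BusRdX+Flush  M[L4]=29
step 23: P3: store L4 := 84  ⟶  IIIM  (L4)  txn=BusRdX+Flush  M[L4]=94

state = I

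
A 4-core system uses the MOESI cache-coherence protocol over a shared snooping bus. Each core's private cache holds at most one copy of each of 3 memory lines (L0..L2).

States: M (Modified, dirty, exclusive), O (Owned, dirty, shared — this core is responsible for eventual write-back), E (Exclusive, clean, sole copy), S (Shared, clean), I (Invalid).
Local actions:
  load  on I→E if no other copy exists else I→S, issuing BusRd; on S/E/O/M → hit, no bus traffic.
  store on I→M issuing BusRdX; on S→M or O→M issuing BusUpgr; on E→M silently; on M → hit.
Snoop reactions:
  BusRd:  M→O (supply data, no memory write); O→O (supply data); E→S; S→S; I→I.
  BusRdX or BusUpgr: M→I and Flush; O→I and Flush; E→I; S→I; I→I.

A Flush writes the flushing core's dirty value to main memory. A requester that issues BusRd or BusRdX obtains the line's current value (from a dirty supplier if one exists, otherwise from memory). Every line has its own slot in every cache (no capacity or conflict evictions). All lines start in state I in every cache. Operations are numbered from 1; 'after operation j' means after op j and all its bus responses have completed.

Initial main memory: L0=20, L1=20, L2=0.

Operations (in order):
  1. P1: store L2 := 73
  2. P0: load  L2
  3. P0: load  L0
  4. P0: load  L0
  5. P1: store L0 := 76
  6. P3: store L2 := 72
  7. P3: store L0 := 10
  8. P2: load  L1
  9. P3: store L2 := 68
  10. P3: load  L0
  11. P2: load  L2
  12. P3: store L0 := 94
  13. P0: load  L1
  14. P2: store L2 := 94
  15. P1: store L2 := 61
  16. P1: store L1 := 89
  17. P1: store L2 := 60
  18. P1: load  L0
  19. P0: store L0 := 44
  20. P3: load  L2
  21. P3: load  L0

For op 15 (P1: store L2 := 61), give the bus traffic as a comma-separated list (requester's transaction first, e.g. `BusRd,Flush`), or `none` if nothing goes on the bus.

1. P1: store L2 := 73  bus=[BusRdX]  L2: P0=I P1=M P2=I P3=I  mem[L2]=0
2. P0: load  L2  bus=[BusRd]  L2: P0=S P1=O P2=I P3=I  mem[L2]=0
3. P0: load  L0  bus=[BusRd]  L0: P0=E P1=I P2=I P3=I  mem[L0]=20
4. P0: load  L0  bus=[-]  L0: P0=E P1=I P2=I P3=I  mem[L0]=20
5. P1: store L0 := 76  bus=[BusRdX]  L0: P0=I P1=M P2=I P3=I  mem[L0]=20
6. P3: store L2 := 72  bus=[BusRdX,Flush]  L2: P0=I P1=I P2=I P3=M  mem[L2]=73
7. P3: store L0 := 10  bus=[BusRdX,Flush]  L0: P0=I P1=I P2=I P3=M  mem[L0]=76
8. P2: load  L1  bus=[BusRd]  L1: P0=I P1=I P2=E P3=I  mem[L1]=20
9. P3: store L2 := 68  bus=[-]  L2: P0=I P1=I P2=I P3=M  mem[L2]=73
10. P3: load  L0  bus=[-]  L0: P0=I P1=I P2=I P3=M  mem[L0]=76
11. P2: load  L2  bus=[BusRd]  L2: P0=I P1=I P2=S P3=O  mem[L2]=73
12. P3: store L0 := 94  bus=[-]  L0: P0=I P1=I P2=I P3=M  mem[L0]=76
13. P0: load  L1  bus=[BusRd]  L1: P0=S P1=I P2=S P3=I  mem[L1]=20
14. P2: store L2 := 94  bus=[BusUpgr,Flush]  L2: P0=I P1=I P2=M P3=I  mem[L2]=68
15. P1: store L2 := 61  bus=[BusRdX,Flush]  L2: P0=I P1=M P2=I P3=I  mem[L2]=94
16. P1: store L1 := 89  bus=[BusRdX]  L1: P0=I P1=M P2=I P3=I  mem[L1]=20
17. P1: store L2 := 60  bus=[-]  L2: P0=I P1=M P2=I P3=I  mem[L2]=94
18. P1: load  L0  bus=[BusRd]  L0: P0=I P1=S P2=I P3=O  mem[L0]=76
19. P0: store L0 := 44  bus=[BusRdX,Flush]  L0: P0=M P1=I P2=I P3=I  mem[L0]=94
20. P3: load  L2  bus=[BusRd]  L2: P0=I P1=O P2=I P3=S  mem[L2]=94
21. P3: load  L0  bus=[BusRd]  L0: P0=O P1=I P2=I P3=S  mem[L0]=94

bus = BusRdX,Flush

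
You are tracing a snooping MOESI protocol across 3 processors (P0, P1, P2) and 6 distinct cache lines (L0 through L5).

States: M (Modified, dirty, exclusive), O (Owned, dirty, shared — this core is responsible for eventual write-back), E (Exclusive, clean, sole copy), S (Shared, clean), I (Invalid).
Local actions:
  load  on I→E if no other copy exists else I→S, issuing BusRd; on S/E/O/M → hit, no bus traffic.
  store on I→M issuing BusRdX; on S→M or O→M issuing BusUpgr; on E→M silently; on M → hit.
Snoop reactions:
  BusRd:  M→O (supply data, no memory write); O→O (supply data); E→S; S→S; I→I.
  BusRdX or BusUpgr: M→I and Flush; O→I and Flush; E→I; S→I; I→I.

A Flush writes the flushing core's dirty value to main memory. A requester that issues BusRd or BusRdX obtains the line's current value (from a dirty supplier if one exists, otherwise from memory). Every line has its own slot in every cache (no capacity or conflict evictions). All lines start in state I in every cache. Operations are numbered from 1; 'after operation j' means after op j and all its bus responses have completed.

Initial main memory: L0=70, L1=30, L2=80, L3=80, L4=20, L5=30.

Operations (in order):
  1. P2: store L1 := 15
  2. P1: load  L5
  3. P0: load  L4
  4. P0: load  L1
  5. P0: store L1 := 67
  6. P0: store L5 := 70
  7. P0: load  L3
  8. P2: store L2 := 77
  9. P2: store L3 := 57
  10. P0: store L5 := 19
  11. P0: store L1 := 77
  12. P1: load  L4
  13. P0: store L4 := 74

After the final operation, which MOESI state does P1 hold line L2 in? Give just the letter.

state = I

step 1: P2: store L1 := 15  ⟶  IIM  (L1)  txn=BusRdX  M[L1]=30
step 2: P1: load  L5  ⟶  IEI  (L5)  txn=BusRd  M[L5]=30
step 3: P0: load  L4  ⟶  EII  (L4)  txn=BusRd  M[L4]=20
step 4: P0: load  L1  ⟶  SIO  (L1)  txn=BusRd  M[L1]=30
step 5: P0: store L1 := 67  ⟶  MII  (L1)  txn=BusUpgr+Flush  M[L1]=15
step 6: P0: store L5 := 70  ⟶  MII  (L5)  txn=BusRdX  M[L5]=30
step 7: P0: load  L3  ⟶  EII  (L3)  txn=BusRd  M[L3]=80
step 8: P2: store L2 := 77  ⟶  IIM  (L2)  txn=BusRdX  M[L2]=80
step 9: P2: store L3 := 57  ⟶  IIM  (L3)  txn=BusRdX  M[L3]=80
step 10: P0: store L5 := 19  ⟶  MII  (L5)  txn=∅  M[L5]=30
step 11: P0: store L1 := 77  ⟶  MII  (L1)  txn=∅  M[L1]=15
step 12: P1: load  L4  ⟶  SSI  (L4)  txn=BusRd  M[L4]=20
step 13: P0: store L4 := 74  ⟶  MII  (L4)  txn=BusUpgr  M[L4]=20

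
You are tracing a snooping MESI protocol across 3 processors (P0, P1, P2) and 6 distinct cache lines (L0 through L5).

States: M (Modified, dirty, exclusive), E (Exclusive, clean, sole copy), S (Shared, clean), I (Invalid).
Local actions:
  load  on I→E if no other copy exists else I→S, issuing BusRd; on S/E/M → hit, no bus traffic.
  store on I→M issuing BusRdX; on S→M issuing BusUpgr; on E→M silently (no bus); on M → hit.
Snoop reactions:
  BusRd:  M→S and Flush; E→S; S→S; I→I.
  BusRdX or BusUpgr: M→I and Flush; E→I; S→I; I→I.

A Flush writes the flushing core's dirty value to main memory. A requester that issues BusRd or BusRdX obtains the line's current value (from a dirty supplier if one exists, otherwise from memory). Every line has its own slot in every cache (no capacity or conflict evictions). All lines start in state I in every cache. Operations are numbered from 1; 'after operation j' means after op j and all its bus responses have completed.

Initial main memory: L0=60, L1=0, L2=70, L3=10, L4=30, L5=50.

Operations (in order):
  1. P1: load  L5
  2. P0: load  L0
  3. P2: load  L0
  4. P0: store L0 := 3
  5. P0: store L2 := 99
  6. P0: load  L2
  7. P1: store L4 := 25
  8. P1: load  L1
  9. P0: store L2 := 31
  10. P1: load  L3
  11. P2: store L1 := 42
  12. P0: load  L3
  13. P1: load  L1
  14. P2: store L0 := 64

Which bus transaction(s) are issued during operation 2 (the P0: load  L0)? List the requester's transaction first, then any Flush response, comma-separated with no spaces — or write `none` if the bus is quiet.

bus = BusRd

[1] P1: load  L5 | P0:I, P1:E(50), P2:I | bus: BusRd
[2] P0: load  L0 | P0:E(60), P1:I, P2:I | bus: BusRd
[3] P2: load  L0 | P0:S(60), P1:I, P2:S(60) | bus: BusRd
[4] P0: store L0 := 3 | P0:M(3), P1:I, P2:I | bus: BusUpgr
[5] P0: store L2 := 99 | P0:M(99), P1:I, P2:I | bus: BusRdX
[6] P0: load  L2 | P0:M(99), P1:I, P2:I | bus: none
[7] P1: store L4 := 25 | P0:I, P1:M(25), P2:I | bus: BusRdX
[8] P1: load  L1 | P0:I, P1:E(0), P2:I | bus: BusRd
[9] P0: store L2 := 31 | P0:M(31), P1:I, P2:I | bus: none
[10] P1: load  L3 | P0:I, P1:E(10), P2:I | bus: BusRd
[11] P2: store L1 := 42 | P0:I, P1:I, P2:M(42) | bus: BusRdX
[12] P0: load  L3 | P0:S(10), P1:S(10), P2:I | bus: BusRd
[13] P1: load  L1 | P0:I, P1:S(42), P2:S(42) | bus: BusRd,Flush
[14] P2: store L0 := 64 | P0:I, P1:I, P2:M(64) | bus: BusRdX,Flush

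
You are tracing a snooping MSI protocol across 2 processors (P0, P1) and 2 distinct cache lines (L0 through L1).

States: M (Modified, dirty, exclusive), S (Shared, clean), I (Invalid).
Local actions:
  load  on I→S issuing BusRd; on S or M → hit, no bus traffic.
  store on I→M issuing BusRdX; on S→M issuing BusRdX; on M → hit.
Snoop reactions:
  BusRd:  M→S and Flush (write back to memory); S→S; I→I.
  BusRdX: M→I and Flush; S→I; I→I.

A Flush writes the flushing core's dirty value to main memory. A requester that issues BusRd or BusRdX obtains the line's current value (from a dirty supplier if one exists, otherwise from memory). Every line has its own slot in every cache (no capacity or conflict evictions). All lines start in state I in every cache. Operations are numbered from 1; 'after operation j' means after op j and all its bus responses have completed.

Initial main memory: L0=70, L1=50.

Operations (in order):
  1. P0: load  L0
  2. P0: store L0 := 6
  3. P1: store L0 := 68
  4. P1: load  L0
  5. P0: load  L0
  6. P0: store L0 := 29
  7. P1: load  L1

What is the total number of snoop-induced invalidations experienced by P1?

invalidations = 1

[1] P0: load  L0 | P0:S(70), P1:I | bus: BusRd
[2] P0: store L0 := 6 | P0:M(6), P1:I | bus: BusRdX
[3] P1: store L0 := 68 | P0:I, P1:M(68) | bus: BusRdX,Flush
[4] P1: load  L0 | P0:I, P1:M(68) | bus: none
[5] P0: load  L0 | P0:S(68), P1:S(68) | bus: BusRd,Flush
[6] P0: store L0 := 29 | P0:M(29), P1:I | bus: BusRdX
[7] P1: load  L1 | P0:I, P1:S(50) | bus: BusRd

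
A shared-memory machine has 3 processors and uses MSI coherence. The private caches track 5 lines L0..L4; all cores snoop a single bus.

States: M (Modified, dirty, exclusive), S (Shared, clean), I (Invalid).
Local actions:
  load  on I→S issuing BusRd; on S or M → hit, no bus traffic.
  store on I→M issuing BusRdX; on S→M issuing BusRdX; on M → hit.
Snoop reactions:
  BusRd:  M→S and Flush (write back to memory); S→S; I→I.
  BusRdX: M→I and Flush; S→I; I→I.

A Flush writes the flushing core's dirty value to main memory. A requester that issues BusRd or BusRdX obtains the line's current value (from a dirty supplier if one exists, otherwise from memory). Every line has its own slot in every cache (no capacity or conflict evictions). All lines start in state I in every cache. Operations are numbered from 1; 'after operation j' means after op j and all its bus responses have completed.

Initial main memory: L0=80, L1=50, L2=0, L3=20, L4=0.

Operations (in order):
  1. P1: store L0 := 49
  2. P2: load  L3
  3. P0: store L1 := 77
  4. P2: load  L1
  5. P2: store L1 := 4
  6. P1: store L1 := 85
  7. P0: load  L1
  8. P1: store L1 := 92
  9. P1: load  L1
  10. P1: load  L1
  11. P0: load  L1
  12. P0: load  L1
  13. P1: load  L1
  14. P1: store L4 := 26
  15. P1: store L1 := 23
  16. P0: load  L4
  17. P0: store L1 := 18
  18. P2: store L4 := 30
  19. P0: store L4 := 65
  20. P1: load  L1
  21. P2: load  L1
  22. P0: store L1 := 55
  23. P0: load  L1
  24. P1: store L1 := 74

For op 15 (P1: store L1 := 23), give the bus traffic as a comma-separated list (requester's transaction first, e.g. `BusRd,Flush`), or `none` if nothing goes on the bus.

bus = BusRdX

step 1: P1: store L0 := 49  ⟶  IMI  (L0)  txn=BusRdX  M[L0]=80
step 2: P2: load  L3  ⟶  IIS  (L3)  txn=BusRd  M[L3]=20
step 3: P0: store L1 := 77  ⟶  MII  (L1)  txn=BusRdX  M[L1]=50
step 4: P2: load  L1  ⟶  SIS  (L1)  txn=BusRd+Flush  M[L1]=77
step 5: P2: store L1 := 4  ⟶  IIM  (L1)  txn=BusRdX  M[L1]=77
step 6: P1: store L1 := 85  ⟶  IMI  (L1)  txn=BusRdX+Flush  M[L1]=4
step 7: P0: load  L1  ⟶  SSI  (L1)  txn=BusRd+Flush  M[L1]=85
step 8: P1: store L1 := 92  ⟶  IMI  (L1)  txn=BusRdX  M[L1]=85
step 9: P1: load  L1  ⟶  IMI  (L1)  txn=∅  M[L1]=85
step 10: P1: load  L1  ⟶  IMI  (L1)  txn=∅  M[L1]=85
step 11: P0: load  L1  ⟶  SSI  (L1)  txn=BusRd+Flush  M[L1]=92
step 12: P0: load  L1  ⟶  SSI  (L1)  txn=∅  M[L1]=92
step 13: P1: load  L1  ⟶  SSI  (L1)  txn=∅  M[L1]=92
step 14: P1: store L4 := 26  ⟶  IMI  (L4)  txn=BusRdX  M[L4]=0
step 15: P1: store L1 := 23  ⟶  IMI  (L1)  txn=BusRdX  M[L1]=92
step 16: P0: load  L4  ⟶  SSI  (L4)  txn=BusRd+Flush  M[L4]=26
step 17: P0: store L1 := 18  ⟶  MII  (L1)  txn=BusRdX+Flush  M[L1]=23
step 18: P2: store L4 := 30  ⟶  IIM  (L4)  txn=BusRdX  M[L4]=26
step 19: P0: store L4 := 65  ⟶  MII  (L4)  txn=BusRdX+Flush  M[L4]=30
step 20: P1: load  L1  ⟶  SSI  (L1)  txn=BusRd+Flush  M[L1]=18
step 21: P2: load  L1  ⟶  SSS  (L1)  txn=BusRd  M[L1]=18
step 22: P0: store L1 := 55  ⟶  MII  (L1)  txn=BusRdX  M[L1]=18
step 23: P0: load  L1  ⟶  MII  (L1)  txn=∅  M[L1]=18
step 24: P1: store L1 := 74  ⟶  IMI  (L1)  txn=BusRdX+Flush  M[L1]=55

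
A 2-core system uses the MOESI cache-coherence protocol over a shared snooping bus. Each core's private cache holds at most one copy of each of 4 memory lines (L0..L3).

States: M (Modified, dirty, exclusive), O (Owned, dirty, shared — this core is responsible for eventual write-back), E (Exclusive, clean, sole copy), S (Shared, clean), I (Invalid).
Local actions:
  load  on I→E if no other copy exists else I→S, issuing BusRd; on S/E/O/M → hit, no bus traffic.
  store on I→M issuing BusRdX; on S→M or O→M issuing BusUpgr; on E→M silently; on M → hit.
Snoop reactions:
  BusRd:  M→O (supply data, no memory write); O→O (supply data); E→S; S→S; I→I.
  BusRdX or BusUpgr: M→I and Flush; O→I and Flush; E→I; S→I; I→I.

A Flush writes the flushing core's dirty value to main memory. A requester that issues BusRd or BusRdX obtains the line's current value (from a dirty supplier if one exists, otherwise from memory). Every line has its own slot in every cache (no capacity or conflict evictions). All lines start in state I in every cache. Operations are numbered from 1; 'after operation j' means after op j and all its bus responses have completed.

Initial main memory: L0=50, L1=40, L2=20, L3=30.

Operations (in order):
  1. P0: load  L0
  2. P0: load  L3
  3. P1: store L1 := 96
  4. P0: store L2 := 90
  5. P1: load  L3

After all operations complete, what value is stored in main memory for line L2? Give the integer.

1. P0: load  L0  bus=[BusRd]  L0: P0=E P1=I  mem[L0]=50
2. P0: load  L3  bus=[BusRd]  L3: P0=E P1=I  mem[L3]=30
3. P1: store L1 := 96  bus=[BusRdX]  L1: P0=I P1=M  mem[L1]=40
4. P0: store L2 := 90  bus=[BusRdX]  L2: P0=M P1=I  mem[L2]=20
5. P1: load  L3  bus=[BusRd]  L3: P0=S P1=S  mem[L3]=30

memory[L2] = 20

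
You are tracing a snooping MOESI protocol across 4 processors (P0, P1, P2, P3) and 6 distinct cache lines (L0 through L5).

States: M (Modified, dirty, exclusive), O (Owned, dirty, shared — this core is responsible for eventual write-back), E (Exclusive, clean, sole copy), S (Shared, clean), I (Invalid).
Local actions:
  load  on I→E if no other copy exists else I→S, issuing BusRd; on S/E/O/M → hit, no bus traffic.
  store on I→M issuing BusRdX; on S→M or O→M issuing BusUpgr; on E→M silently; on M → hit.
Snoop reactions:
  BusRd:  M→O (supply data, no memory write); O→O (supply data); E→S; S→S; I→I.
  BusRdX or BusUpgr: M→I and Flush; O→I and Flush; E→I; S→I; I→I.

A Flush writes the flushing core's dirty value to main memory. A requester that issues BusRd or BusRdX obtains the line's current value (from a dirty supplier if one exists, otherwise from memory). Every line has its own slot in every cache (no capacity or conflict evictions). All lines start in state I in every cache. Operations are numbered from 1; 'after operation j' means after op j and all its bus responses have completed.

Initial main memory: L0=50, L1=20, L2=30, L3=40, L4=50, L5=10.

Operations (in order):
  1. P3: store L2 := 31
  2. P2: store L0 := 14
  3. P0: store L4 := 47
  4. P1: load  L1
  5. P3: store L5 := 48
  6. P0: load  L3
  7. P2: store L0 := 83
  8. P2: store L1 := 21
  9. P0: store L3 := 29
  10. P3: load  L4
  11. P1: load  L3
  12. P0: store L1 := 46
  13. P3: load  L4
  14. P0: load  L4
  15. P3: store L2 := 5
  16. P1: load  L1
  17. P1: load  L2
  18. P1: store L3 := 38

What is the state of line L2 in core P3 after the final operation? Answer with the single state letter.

[1] P3: store L2 := 31 | P0:I, P1:I, P2:I, P3:M(31) | bus: BusRdX
[2] P2: store L0 := 14 | P0:I, P1:I, P2:M(14), P3:I | bus: BusRdX
[3] P0: store L4 := 47 | P0:M(47), P1:I, P2:I, P3:I | bus: BusRdX
[4] P1: load  L1 | P0:I, P1:E(20), P2:I, P3:I | bus: BusRd
[5] P3: store L5 := 48 | P0:I, P1:I, P2:I, P3:M(48) | bus: BusRdX
[6] P0: load  L3 | P0:E(40), P1:I, P2:I, P3:I | bus: BusRd
[7] P2: store L0 := 83 | P0:I, P1:I, P2:M(83), P3:I | bus: none
[8] P2: store L1 := 21 | P0:I, P1:I, P2:M(21), P3:I | bus: BusRdX
[9] P0: store L3 := 29 | P0:M(29), P1:I, P2:I, P3:I | bus: none
[10] P3: load  L4 | P0:O(47), P1:I, P2:I, P3:S(47) | bus: BusRd
[11] P1: load  L3 | P0:O(29), P1:S(29), P2:I, P3:I | bus: BusRd
[12] P0: store L1 := 46 | P0:M(46), P1:I, P2:I, P3:I | bus: BusRdX,Flush
[13] P3: load  L4 | P0:O(47), P1:I, P2:I, P3:S(47) | bus: none
[14] P0: load  L4 | P0:O(47), P1:I, P2:I, P3:S(47) | bus: none
[15] P3: store L2 := 5 | P0:I, P1:I, P2:I, P3:M(5) | bus: none
[16] P1: load  L1 | P0:O(46), P1:S(46), P2:I, P3:I | bus: BusRd
[17] P1: load  L2 | P0:I, P1:S(5), P2:I, P3:O(5) | bus: BusRd
[18] P1: store L3 := 38 | P0:I, P1:M(38), P2:I, P3:I | bus: BusUpgr,Flush

state = O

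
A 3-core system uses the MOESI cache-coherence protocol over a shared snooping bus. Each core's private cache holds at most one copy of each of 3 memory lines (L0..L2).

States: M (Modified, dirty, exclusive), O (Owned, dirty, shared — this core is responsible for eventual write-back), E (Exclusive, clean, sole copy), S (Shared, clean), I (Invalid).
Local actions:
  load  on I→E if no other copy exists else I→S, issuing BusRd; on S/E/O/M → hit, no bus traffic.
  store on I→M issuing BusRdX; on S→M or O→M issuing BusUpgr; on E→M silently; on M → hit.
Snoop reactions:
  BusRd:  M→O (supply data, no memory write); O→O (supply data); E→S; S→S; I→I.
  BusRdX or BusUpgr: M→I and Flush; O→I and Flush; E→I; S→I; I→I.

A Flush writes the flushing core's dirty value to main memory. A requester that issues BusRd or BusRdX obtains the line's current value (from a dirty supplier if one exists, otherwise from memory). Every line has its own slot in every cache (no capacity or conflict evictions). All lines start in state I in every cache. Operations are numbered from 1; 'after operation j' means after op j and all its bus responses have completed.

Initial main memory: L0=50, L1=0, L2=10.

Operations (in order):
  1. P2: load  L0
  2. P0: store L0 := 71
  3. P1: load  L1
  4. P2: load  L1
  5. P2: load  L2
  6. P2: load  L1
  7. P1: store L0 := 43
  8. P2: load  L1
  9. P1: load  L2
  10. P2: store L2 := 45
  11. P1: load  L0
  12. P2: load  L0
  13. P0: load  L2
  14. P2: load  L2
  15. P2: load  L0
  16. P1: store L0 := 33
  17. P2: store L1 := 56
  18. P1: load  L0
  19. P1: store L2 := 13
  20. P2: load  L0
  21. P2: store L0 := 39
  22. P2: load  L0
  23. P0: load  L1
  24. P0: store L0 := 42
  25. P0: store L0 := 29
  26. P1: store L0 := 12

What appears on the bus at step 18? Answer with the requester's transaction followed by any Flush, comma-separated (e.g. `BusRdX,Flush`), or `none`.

[1] P2: load  L0 | P0:I, P1:I, P2:E(50) | bus: BusRd
[2] P0: store L0 := 71 | P0:M(71), P1:I, P2:I | bus: BusRdX
[3] P1: load  L1 | P0:I, P1:E(0), P2:I | bus: BusRd
[4] P2: load  L1 | P0:I, P1:S(0), P2:S(0) | bus: BusRd
[5] P2: load  L2 | P0:I, P1:I, P2:E(10) | bus: BusRd
[6] P2: load  L1 | P0:I, P1:S(0), P2:S(0) | bus: none
[7] P1: store L0 := 43 | P0:I, P1:M(43), P2:I | bus: BusRdX,Flush
[8] P2: load  L1 | P0:I, P1:S(0), P2:S(0) | bus: none
[9] P1: load  L2 | P0:I, P1:S(10), P2:S(10) | bus: BusRd
[10] P2: store L2 := 45 | P0:I, P1:I, P2:M(45) | bus: BusUpgr
[11] P1: load  L0 | P0:I, P1:M(43), P2:I | bus: none
[12] P2: load  L0 | P0:I, P1:O(43), P2:S(43) | bus: BusRd
[13] P0: load  L2 | P0:S(45), P1:I, P2:O(45) | bus: BusRd
[14] P2: load  L2 | P0:S(45), P1:I, P2:O(45) | bus: none
[15] P2: load  L0 | P0:I, P1:O(43), P2:S(43) | bus: none
[16] P1: store L0 := 33 | P0:I, P1:M(33), P2:I | bus: BusUpgr
[17] P2: store L1 := 56 | P0:I, P1:I, P2:M(56) | bus: BusUpgr
[18] P1: load  L0 | P0:I, P1:M(33), P2:I | bus: none
[19] P1: store L2 := 13 | P0:I, P1:M(13), P2:I | bus: BusRdX,Flush
[20] P2: load  L0 | P0:I, P1:O(33), P2:S(33) | bus: BusRd
[21] P2: store L0 := 39 | P0:I, P1:I, P2:M(39) | bus: BusUpgr,Flush
[22] P2: load  L0 | P0:I, P1:I, P2:M(39) | bus: none
[23] P0: load  L1 | P0:S(56), P1:I, P2:O(56) | bus: BusRd
[24] P0: store L0 := 42 | P0:M(42), P1:I, P2:I | bus: BusRdX,Flush
[25] P0: store L0 := 29 | P0:M(29), P1:I, P2:I | bus: none
[26] P1: store L0 := 12 | P0:I, P1:M(12), P2:I | bus: BusRdX,Flush

bus = none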